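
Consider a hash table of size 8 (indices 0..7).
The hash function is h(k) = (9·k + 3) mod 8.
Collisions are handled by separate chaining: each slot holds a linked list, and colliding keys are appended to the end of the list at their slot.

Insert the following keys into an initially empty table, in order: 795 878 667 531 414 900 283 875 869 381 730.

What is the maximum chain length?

5

Insert 795: h=6, bucket 6 empty -> new chain.
Insert 878: h=1, bucket 1 empty -> new chain.
Insert 667: h=6, bucket 6 nonempty -> append to chain.
Insert 531: h=6, bucket 6 nonempty -> append to chain.
Insert 414: h=1, bucket 1 nonempty -> append to chain.
Insert 900: h=7, bucket 7 empty -> new chain.
Insert 283: h=6, bucket 6 nonempty -> append to chain.
Insert 875: h=6, bucket 6 nonempty -> append to chain.
Insert 869: h=0, bucket 0 empty -> new chain.
Insert 381: h=0, bucket 0 nonempty -> append to chain.
Insert 730: h=5, bucket 5 empty -> new chain.
Final buckets:
0: 869 -> 381
1: 878 -> 414
2: ∅
3: ∅
4: ∅
5: 730
6: 795 -> 667 -> 531 -> 283 -> 875
7: 900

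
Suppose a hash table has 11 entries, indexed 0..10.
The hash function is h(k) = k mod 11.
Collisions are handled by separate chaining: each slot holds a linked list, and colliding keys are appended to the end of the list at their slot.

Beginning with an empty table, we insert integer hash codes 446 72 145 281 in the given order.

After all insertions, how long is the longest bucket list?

3

Insert 446: h=6, bucket 6 empty -> new chain.
Insert 72: h=6, bucket 6 nonempty -> append to chain.
Insert 145: h=2, bucket 2 empty -> new chain.
Insert 281: h=6, bucket 6 nonempty -> append to chain.
Final buckets:
0: _
1: _
2: 145
3: _
4: _
5: _
6: 446 -> 72 -> 281
7: _
8: _
9: _
10: _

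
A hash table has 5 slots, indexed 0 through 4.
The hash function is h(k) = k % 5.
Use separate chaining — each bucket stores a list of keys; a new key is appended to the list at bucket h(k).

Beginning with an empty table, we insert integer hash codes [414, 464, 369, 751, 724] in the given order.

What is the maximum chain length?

Insert 414: h=4, bucket 4 empty → new chain.
Insert 464: h=4, bucket 4 nonempty → append to chain.
Insert 369: h=4, bucket 4 nonempty → append to chain.
Insert 751: h=1, bucket 1 empty → new chain.
Insert 724: h=4, bucket 4 nonempty → append to chain.
Final buckets:
0: _
1: 751
2: _
3: _
4: 414 -> 464 -> 369 -> 724

4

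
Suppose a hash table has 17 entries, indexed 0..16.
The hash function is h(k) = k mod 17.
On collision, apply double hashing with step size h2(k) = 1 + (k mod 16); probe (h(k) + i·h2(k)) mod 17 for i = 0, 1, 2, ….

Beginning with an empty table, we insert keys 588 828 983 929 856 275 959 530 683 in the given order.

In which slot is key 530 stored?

588 hashes to 10; slot 10 is free => place at 10.
828 hashes to 12; slot 12 is free => place at 12.
983 hashes to 14; slot 14 is free => place at 14.
929 hashes to 11; slot 11 is free => place at 11.
856 hashes to 6; slot 6 is free => place at 6.
275 hashes to 3; slot 3 is free => place at 3.
959 hashes to 7; slot 7 is free => place at 7.
530 hashes to 3, h2=3; 3,6 taken => place at 9.
683 hashes to 3, h2=12; 3 taken => place at 15.
Table: [-, -, -, 275, -, -, 856, 959, -, 530, 588, 929, 828, -, 983, 683, -]

9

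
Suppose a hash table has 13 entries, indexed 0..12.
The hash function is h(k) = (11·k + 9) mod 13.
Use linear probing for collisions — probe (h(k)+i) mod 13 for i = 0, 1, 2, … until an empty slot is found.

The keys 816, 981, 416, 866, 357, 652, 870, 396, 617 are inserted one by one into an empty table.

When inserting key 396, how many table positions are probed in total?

Insert 816: h=2, slot 2 empty -> index 2.
Insert 981: h=10, slot 10 empty -> index 10.
Insert 416: h=9, slot 9 empty -> index 9.
Insert 866: h=6, slot 6 empty -> index 6.
Insert 357: h=10, slot 10 occupied -> index 11.
Insert 652: h=5, slot 5 empty -> index 5.
Insert 870: h=11, slot 11 occupied -> index 12.
Insert 396: h=10, slots 10,11,12 occupied -> index 0.
Insert 617: h=10, slots 10,11,12,0 occupied -> index 1.
Table: [396, 617, 816, ∅, ∅, 652, 866, ∅, ∅, 416, 981, 357, 870]

4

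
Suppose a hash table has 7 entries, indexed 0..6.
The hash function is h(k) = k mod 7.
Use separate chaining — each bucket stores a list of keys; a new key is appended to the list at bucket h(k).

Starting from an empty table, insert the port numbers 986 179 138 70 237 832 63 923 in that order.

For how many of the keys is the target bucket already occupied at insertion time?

4

Insert 986: h=6, bucket 6 empty -> new chain.
Insert 179: h=4, bucket 4 empty -> new chain.
Insert 138: h=5, bucket 5 empty -> new chain.
Insert 70: h=0, bucket 0 empty -> new chain.
Insert 237: h=6, bucket 6 nonempty -> append to chain.
Insert 832: h=6, bucket 6 nonempty -> append to chain.
Insert 63: h=0, bucket 0 nonempty -> append to chain.
Insert 923: h=6, bucket 6 nonempty -> append to chain.
Final buckets:
0: 70 -> 63
1: -
2: -
3: -
4: 179
5: 138
6: 986 -> 237 -> 832 -> 923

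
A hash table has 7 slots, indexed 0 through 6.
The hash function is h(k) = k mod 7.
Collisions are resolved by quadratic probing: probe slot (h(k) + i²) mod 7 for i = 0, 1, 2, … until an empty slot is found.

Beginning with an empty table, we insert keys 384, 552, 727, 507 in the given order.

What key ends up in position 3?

727

384 hashes to 6; slot 6 is free → place at 6.
552 hashes to 6; 6 taken → place at 0.
727 hashes to 6; 6,0 taken → place at 3.
507 hashes to 3; 3 taken → place at 4.
Table: [552, -, -, 727, 507, -, 384]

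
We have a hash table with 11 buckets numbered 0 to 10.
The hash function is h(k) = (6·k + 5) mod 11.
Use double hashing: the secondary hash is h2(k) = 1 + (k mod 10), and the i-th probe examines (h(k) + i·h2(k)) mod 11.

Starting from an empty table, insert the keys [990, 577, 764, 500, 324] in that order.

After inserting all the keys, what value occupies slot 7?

764

Insert 990: h=5, slot 5 empty -> index 5.
Insert 577: h=2, slot 2 empty -> index 2.
Insert 764: h=2, h2=5, slot 2 occupied -> index 7.
Insert 500: h=2, h2=1, slot 2 occupied -> index 3.
Insert 324: h=2, h2=5, slots 2,7 occupied -> index 1.
Table: [_, 324, 577, 500, _, 990, _, 764, _, _, _]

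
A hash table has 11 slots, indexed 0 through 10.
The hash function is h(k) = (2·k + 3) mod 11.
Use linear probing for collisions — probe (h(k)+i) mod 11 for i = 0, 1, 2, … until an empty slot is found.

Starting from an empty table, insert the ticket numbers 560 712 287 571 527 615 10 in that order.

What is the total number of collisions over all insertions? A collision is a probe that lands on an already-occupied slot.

11

560 hashes to 1; slot 1 is free → place at 1.
712 hashes to 8; slot 8 is free → place at 8.
287 hashes to 5; slot 5 is free → place at 5.
571 hashes to 1; 1 taken → place at 2.
527 hashes to 1; 1,2 taken → place at 3.
615 hashes to 1; 1,2,3 taken → place at 4.
10 hashes to 1; 1,2,3,4,5 taken → place at 6.
Table: [∅, 560, 571, 527, 615, 287, 10, ∅, 712, ∅, ∅]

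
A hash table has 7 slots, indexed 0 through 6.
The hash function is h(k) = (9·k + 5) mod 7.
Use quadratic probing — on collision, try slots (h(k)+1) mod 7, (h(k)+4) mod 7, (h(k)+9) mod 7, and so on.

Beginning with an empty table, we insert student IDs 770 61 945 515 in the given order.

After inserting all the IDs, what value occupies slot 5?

Insert 770: h=5, slot 5 empty => index 5.
Insert 61: h=1, slot 1 empty => index 1.
Insert 945: h=5, slot 5 occupied => index 6.
Insert 515: h=6, slot 6 occupied => index 0.
Table: [515, 61, _, _, _, 770, 945]

770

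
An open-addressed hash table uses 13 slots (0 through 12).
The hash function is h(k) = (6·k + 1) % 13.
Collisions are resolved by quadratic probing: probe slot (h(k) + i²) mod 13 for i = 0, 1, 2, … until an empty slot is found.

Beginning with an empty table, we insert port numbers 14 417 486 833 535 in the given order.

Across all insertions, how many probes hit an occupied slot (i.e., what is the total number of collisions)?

3

Insert 14: h=7, slot 7 empty => index 7.
Insert 417: h=7, slot 7 occupied => index 8.
Insert 486: h=5, slot 5 empty => index 5.
Insert 833: h=7, slots 7,8 occupied => index 11.
Insert 535: h=0, slot 0 empty => index 0.
Table: [535, _, _, _, _, 486, _, 14, 417, _, _, 833, _]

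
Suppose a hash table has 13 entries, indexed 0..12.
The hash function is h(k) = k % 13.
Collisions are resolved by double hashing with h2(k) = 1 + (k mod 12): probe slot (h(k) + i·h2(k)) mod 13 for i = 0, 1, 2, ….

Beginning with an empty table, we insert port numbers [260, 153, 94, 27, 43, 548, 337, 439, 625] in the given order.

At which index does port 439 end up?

260: h=0 -> slot 0
153: h=10 -> slot 10
94: h=3 -> slot 3
27: h=1 -> slot 1
43: h=4 -> slot 4
548: h=2 -> slot 2
337: h=12 -> slot 12
439: h=10, h2=8, probe 10,5 -> slot 5
625: h=1, h2=2, probe 1,3,5,7 -> slot 7
Table: [260, 27, 548, 94, 43, 439, -, 625, -, -, 153, -, 337]

5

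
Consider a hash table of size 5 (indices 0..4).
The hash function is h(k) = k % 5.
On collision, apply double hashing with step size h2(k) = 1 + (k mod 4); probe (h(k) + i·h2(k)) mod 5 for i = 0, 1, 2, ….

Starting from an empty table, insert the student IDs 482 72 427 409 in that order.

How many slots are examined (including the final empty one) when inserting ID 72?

482 hashes to 2; slot 2 is free → place at 2.
72 hashes to 2, h2=1; 2 taken → place at 3.
427 hashes to 2, h2=4; 2 taken → place at 1.
409 hashes to 4; slot 4 is free → place at 4.
Table: [-, 427, 482, 72, 409]

2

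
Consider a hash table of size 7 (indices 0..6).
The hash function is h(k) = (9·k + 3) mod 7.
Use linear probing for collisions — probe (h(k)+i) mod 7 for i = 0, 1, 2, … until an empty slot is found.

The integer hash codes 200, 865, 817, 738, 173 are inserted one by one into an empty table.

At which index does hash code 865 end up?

200: h=4 → slot 4
865: h=4, probe 4,5 → slot 5
817: h=6 → slot 6
738: h=2 → slot 2
173: h=6, probe 6,0 → slot 0
Table: [173, -, 738, -, 200, 865, 817]

5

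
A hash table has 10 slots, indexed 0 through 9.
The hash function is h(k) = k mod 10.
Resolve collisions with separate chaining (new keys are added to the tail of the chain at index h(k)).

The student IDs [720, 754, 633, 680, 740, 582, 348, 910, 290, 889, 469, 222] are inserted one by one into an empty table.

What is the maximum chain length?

5

720 -> bucket 0
754 -> bucket 4
633 -> bucket 3
680 -> bucket 0 (collision)
740 -> bucket 0 (collision)
582 -> bucket 2
348 -> bucket 8
910 -> bucket 0 (collision)
290 -> bucket 0 (collision)
889 -> bucket 9
469 -> bucket 9 (collision)
222 -> bucket 2 (collision)
Final buckets:
0: 720 -> 680 -> 740 -> 910 -> 290
1: .
2: 582 -> 222
3: 633
4: 754
5: .
6: .
7: .
8: 348
9: 889 -> 469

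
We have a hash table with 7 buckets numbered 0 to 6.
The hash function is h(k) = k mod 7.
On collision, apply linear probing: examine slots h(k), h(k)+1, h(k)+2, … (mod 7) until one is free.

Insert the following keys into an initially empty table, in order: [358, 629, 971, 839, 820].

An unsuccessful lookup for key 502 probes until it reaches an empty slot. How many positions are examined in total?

6

358: h=1 => slot 1
629: h=6 => slot 6
971: h=5 => slot 5
839: h=6, probe 6,0 => slot 0
820: h=1, probe 1,2 => slot 2
Table: [839, 358, 820, ., ., 971, 629]
Lookup 502: h=5, probe 5,6,0,1,2,3 → slot 3 empty, not found.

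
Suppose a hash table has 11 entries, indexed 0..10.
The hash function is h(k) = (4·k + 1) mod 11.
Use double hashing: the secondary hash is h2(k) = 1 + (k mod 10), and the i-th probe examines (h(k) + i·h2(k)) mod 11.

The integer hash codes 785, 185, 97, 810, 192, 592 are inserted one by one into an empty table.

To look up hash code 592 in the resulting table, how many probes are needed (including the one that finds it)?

Insert 785: h=6, slot 6 empty -> index 6.
Insert 185: h=4, slot 4 empty -> index 4.
Insert 97: h=4, h2=8, slot 4 occupied -> index 1.
Insert 810: h=7, slot 7 empty -> index 7.
Insert 192: h=10, slot 10 empty -> index 10.
Insert 592: h=4, h2=3, slots 4,7,10 occupied -> index 2.
Table: [—, 97, 592, —, 185, —, 785, 810, —, —, 192]
Lookup 592: h=4, h2=3, probe 4,7,10,2 → found at 2.

4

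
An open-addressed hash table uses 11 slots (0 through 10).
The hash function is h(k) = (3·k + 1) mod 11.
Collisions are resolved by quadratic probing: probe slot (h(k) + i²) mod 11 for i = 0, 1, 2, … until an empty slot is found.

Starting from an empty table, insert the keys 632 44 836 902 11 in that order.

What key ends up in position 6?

632: h=5 => slot 5
44: h=1 => slot 1
836: h=1, probe 1,2 => slot 2
902: h=1, probe 1,2,5,10 => slot 10
11: h=1, probe 1,2,5,10,6 => slot 6
Table: [-, 44, 836, -, -, 632, 11, -, -, -, 902]

11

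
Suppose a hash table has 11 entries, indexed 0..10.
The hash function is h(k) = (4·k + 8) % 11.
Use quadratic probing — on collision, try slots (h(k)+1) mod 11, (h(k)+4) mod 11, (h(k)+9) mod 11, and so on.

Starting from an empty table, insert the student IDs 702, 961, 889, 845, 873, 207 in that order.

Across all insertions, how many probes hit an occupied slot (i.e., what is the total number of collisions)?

7

702 hashes to 0; slot 0 is free -> place at 0.
961 hashes to 2; slot 2 is free -> place at 2.
889 hashes to 0; 0 taken -> place at 1.
845 hashes to 0; 0,1 taken -> place at 4.
873 hashes to 2; 2 taken -> place at 3.
207 hashes to 0; 0,1,4 taken -> place at 9.
Table: [702, 889, 961, 873, 845, —, —, —, —, 207, —]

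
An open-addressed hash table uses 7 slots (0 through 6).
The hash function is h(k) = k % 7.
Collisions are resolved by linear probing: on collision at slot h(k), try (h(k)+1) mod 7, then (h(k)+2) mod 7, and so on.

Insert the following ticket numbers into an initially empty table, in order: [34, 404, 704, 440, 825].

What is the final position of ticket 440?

34: h=6 -> slot 6
404: h=5 -> slot 5
704: h=4 -> slot 4
440: h=6, probe 6,0 -> slot 0
825: h=6, probe 6,0,1 -> slot 1
Table: [440, 825, ∅, ∅, 704, 404, 34]

0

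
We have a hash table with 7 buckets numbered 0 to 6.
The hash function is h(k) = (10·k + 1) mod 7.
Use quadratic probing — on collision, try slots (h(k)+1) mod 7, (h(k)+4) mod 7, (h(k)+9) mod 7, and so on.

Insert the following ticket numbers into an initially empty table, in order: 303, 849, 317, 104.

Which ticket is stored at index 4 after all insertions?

303: h=0 → slot 0
849: h=0, probe 0,1 → slot 1
317: h=0, probe 0,1,4 → slot 4
104: h=5 → slot 5
Table: [303, 849, -, -, 317, 104, -]

317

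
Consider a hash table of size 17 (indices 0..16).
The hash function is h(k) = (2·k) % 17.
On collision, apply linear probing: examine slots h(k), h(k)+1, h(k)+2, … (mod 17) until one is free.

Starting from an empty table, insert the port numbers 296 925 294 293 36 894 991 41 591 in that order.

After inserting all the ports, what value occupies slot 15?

Insert 296: h=14, slot 14 empty => index 14.
Insert 925: h=14, slot 14 occupied => index 15.
Insert 294: h=10, slot 10 empty => index 10.
Insert 293: h=8, slot 8 empty => index 8.
Insert 36: h=4, slot 4 empty => index 4.
Insert 894: h=3, slot 3 empty => index 3.
Insert 991: h=10, slot 10 occupied => index 11.
Insert 41: h=14, slots 14,15 occupied => index 16.
Insert 591: h=9, slot 9 empty => index 9.
Table: [—, —, —, 894, 36, —, —, —, 293, 591, 294, 991, —, —, 296, 925, 41]

925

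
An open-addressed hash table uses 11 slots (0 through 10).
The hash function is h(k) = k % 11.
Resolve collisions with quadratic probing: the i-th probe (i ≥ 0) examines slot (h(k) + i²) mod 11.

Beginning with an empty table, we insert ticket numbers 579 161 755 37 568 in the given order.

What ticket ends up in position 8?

161

579: h=7 → slot 7
161: h=7, probe 7,8 → slot 8
755: h=7, probe 7,8,0 → slot 0
37: h=4 → slot 4
568: h=7, probe 7,8,0,5 → slot 5
Table: [755, _, _, _, 37, 568, _, 579, 161, _, _]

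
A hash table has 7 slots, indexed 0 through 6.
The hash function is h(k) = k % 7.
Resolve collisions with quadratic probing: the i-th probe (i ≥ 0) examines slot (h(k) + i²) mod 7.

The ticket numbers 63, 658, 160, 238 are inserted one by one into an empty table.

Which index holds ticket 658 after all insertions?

1

63 hashes to 0; slot 0 is free → place at 0.
658 hashes to 0; 0 taken → place at 1.
160 hashes to 6; slot 6 is free → place at 6.
238 hashes to 0; 0,1 taken → place at 4.
Table: [63, 658, —, —, 238, —, 160]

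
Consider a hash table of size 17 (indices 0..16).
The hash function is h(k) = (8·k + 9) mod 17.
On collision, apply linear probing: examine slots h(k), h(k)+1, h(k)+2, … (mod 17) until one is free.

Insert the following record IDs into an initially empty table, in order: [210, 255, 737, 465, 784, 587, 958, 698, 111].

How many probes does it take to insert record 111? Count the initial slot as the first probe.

210 hashes to 6; slot 6 is free => place at 6.
255 hashes to 9; slot 9 is free => place at 9.
737 hashes to 6; 6 taken => place at 7.
465 hashes to 6; 6,7 taken => place at 8.
784 hashes to 8; 8,9 taken => place at 10.
587 hashes to 13; slot 13 is free => place at 13.
958 hashes to 6; 6,7,8,9,10 taken => place at 11.
698 hashes to 0; slot 0 is free => place at 0.
111 hashes to 13; 13 taken => place at 14.
Table: [698, —, —, —, —, —, 210, 737, 465, 255, 784, 958, —, 587, 111, —, —]

2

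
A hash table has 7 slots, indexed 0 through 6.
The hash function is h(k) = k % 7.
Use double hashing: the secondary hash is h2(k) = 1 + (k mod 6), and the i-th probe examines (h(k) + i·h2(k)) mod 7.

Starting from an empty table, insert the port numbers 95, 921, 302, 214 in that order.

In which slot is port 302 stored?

0

Insert 95: h=4, slot 4 empty -> index 4.
Insert 921: h=4, h2=4, slot 4 occupied -> index 1.
Insert 302: h=1, h2=3, slots 1,4 occupied -> index 0.
Insert 214: h=4, h2=5, slot 4 occupied -> index 2.
Table: [302, 921, 214, ∅, 95, ∅, ∅]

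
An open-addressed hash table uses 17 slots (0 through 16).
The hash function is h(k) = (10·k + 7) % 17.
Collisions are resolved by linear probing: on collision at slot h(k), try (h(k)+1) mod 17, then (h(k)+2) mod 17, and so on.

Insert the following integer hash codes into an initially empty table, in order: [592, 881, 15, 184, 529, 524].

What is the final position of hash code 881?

12

Insert 592: h=11, slot 11 empty => index 11.
Insert 881: h=11, slot 11 occupied => index 12.
Insert 15: h=4, slot 4 empty => index 4.
Insert 184: h=11, slots 11,12 occupied => index 13.
Insert 529: h=10, slot 10 empty => index 10.
Insert 524: h=11, slots 11,12,13 occupied => index 14.
Table: [., ., ., ., 15, ., ., ., ., ., 529, 592, 881, 184, 524, ., .]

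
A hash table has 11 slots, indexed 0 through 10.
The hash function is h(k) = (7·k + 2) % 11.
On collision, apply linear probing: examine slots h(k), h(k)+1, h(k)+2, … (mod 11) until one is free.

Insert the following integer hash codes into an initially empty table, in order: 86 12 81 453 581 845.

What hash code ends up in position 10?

86

86 hashes to 10; slot 10 is free => place at 10.
12 hashes to 9; slot 9 is free => place at 9.
81 hashes to 8; slot 8 is free => place at 8.
453 hashes to 5; slot 5 is free => place at 5.
581 hashes to 10; 10 taken => place at 0.
845 hashes to 10; 10,0 taken => place at 1.
Table: [581, 845, —, —, —, 453, —, —, 81, 12, 86]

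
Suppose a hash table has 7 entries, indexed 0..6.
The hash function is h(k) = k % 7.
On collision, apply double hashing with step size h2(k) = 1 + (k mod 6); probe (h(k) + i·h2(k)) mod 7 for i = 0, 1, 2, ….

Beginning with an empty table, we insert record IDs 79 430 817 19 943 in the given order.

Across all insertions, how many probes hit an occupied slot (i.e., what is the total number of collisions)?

79: h=2 => slot 2
430: h=3 => slot 3
817: h=5 => slot 5
19: h=5, h2=2, probe 5,0 => slot 0
943: h=5, h2=2, probe 5,0,2,4 => slot 4
Table: [19, -, 79, 430, 943, 817, -]

4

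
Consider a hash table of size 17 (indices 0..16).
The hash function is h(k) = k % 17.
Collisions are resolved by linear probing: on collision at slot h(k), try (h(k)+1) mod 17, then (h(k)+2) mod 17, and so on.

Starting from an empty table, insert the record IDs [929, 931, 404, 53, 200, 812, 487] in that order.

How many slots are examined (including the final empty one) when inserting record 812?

4

Insert 929: h=11, slot 11 empty → index 11.
Insert 931: h=13, slot 13 empty → index 13.
Insert 404: h=13, slot 13 occupied → index 14.
Insert 53: h=2, slot 2 empty → index 2.
Insert 200: h=13, slots 13,14 occupied → index 15.
Insert 812: h=13, slots 13,14,15 occupied → index 16.
Insert 487: h=11, slot 11 occupied → index 12.
Table: [∅, ∅, 53, ∅, ∅, ∅, ∅, ∅, ∅, ∅, ∅, 929, 487, 931, 404, 200, 812]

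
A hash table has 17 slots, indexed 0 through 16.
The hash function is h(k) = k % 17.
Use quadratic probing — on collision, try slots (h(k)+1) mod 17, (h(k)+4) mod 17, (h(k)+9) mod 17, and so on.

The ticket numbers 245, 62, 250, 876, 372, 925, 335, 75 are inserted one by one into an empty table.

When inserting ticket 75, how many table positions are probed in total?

4

Insert 245: h=7, slot 7 empty → index 7.
Insert 62: h=11, slot 11 empty → index 11.
Insert 250: h=12, slot 12 empty → index 12.
Insert 876: h=9, slot 9 empty → index 9.
Insert 372: h=15, slot 15 empty → index 15.
Insert 925: h=7, slot 7 occupied → index 8.
Insert 335: h=12, slot 12 occupied → index 13.
Insert 75: h=7, slots 7,8,11 occupied → index 16.
Table: [_, _, _, _, _, _, _, 245, 925, 876, _, 62, 250, 335, _, 372, 75]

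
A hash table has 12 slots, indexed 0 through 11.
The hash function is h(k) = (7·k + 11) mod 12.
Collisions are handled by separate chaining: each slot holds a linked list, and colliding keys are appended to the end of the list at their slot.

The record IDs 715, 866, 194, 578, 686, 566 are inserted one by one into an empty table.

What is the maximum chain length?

Insert 715: h=0, bucket 0 empty -> new chain.
Insert 866: h=1, bucket 1 empty -> new chain.
Insert 194: h=1, bucket 1 nonempty -> append to chain.
Insert 578: h=1, bucket 1 nonempty -> append to chain.
Insert 686: h=1, bucket 1 nonempty -> append to chain.
Insert 566: h=1, bucket 1 nonempty -> append to chain.
Final buckets:
0: 715
1: 866 -> 194 -> 578 -> 686 -> 566
2: _
3: _
4: _
5: _
6: _
7: _
8: _
9: _
10: _
11: _

5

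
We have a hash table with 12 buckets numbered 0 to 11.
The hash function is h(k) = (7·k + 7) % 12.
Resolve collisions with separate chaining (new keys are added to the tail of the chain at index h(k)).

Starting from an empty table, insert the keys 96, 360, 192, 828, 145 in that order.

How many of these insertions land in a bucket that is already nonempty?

96 → bucket 7
360 → bucket 7 (collision)
192 → bucket 7 (collision)
828 → bucket 7 (collision)
145 → bucket 2
Final buckets:
0: -
1: -
2: 145
3: -
4: -
5: -
6: -
7: 96 -> 360 -> 192 -> 828
8: -
9: -
10: -
11: -

3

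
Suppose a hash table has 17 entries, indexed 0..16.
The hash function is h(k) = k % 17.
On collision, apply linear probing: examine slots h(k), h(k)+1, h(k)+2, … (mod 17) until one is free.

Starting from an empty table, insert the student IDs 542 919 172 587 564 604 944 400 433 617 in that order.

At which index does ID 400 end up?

542: h=15 → slot 15
919: h=1 → slot 1
172: h=2 → slot 2
587: h=9 → slot 9
564: h=3 → slot 3
604: h=9, probe 9,10 → slot 10
944: h=9, probe 9,10,11 → slot 11
400: h=9, probe 9,10,11,12 → slot 12
433: h=8 → slot 8
617: h=5 → slot 5
Table: [-, 919, 172, 564, -, 617, -, -, 433, 587, 604, 944, 400, -, -, 542, -]

12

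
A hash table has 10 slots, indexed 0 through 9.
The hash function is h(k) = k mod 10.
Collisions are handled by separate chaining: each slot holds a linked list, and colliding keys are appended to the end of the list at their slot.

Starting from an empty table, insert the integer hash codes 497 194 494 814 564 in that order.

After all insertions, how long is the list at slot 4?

497 → bucket 7
194 → bucket 4
494 → bucket 4 (collision)
814 → bucket 4 (collision)
564 → bucket 4 (collision)
Final buckets:
0: —
1: —
2: —
3: —
4: 194 -> 494 -> 814 -> 564
5: —
6: —
7: 497
8: —
9: —

4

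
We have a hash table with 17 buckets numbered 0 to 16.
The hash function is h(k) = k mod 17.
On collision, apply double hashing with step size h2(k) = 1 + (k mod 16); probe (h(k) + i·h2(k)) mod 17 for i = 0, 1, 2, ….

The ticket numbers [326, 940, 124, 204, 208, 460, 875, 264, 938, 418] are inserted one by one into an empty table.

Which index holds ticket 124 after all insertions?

326 hashes to 3; slot 3 is free -> place at 3.
940 hashes to 5; slot 5 is free -> place at 5.
124 hashes to 5, h2=13; 5 taken -> place at 1.
204 hashes to 0; slot 0 is free -> place at 0.
208 hashes to 4; slot 4 is free -> place at 4.
460 hashes to 1, h2=13; 1 taken -> place at 14.
875 hashes to 8; slot 8 is free -> place at 8.
264 hashes to 9; slot 9 is free -> place at 9.
938 hashes to 3, h2=11; 3,14,8 taken -> place at 2.
418 hashes to 10; slot 10 is free -> place at 10.
Table: [204, 124, 938, 326, 208, 940, —, —, 875, 264, 418, —, —, —, 460, —, —]

1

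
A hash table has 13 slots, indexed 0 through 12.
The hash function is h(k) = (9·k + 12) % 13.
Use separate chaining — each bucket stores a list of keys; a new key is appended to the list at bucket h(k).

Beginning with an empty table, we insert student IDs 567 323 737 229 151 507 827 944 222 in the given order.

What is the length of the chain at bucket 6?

Insert 567: h=6, bucket 6 empty → new chain.
Insert 323: h=7, bucket 7 empty → new chain.
Insert 737: h=2, bucket 2 empty → new chain.
Insert 229: h=6, bucket 6 nonempty → append to chain.
Insert 151: h=6, bucket 6 nonempty → append to chain.
Insert 507: h=12, bucket 12 empty → new chain.
Insert 827: h=6, bucket 6 nonempty → append to chain.
Insert 944: h=6, bucket 6 nonempty → append to chain.
Insert 222: h=8, bucket 8 empty → new chain.
Final buckets:
0: —
1: —
2: 737
3: —
4: —
5: —
6: 567 -> 229 -> 151 -> 827 -> 944
7: 323
8: 222
9: —
10: —
11: —
12: 507

5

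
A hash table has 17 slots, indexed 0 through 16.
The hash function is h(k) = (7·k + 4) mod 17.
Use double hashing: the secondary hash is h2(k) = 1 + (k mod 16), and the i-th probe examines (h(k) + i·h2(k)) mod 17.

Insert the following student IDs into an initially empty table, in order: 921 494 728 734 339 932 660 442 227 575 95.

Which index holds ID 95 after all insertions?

3

921: h=8 → slot 8
494: h=11 → slot 11
728: h=0 → slot 0
734: h=8, h2=15, probe 8,6 → slot 6
339: h=14 → slot 14
932: h=0, h2=5, probe 0,5 → slot 5
660: h=0, h2=5, probe 0,5,10 → slot 10
442: h=4 → slot 4
227: h=12 → slot 12
575: h=0, h2=16, probe 0,16 → slot 16
95: h=6, h2=16, probe 6,5,4,3 → slot 3
Table: [728, -, -, 95, 442, 932, 734, -, 921, -, 660, 494, 227, -, 339, -, 575]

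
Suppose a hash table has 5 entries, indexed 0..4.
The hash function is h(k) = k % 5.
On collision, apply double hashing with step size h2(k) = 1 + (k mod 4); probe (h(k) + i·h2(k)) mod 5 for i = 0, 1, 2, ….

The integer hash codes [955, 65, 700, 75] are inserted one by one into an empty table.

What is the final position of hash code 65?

2

955 hashes to 0; slot 0 is free -> place at 0.
65 hashes to 0, h2=2; 0 taken -> place at 2.
700 hashes to 0, h2=1; 0 taken -> place at 1.
75 hashes to 0, h2=4; 0 taken -> place at 4.
Table: [955, 700, 65, —, 75]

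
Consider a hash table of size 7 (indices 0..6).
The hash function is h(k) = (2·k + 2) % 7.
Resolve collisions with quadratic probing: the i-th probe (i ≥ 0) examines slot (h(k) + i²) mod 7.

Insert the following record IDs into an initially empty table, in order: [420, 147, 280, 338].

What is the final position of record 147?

420 hashes to 2; slot 2 is free -> place at 2.
147 hashes to 2; 2 taken -> place at 3.
280 hashes to 2; 2,3 taken -> place at 6.
338 hashes to 6; 6 taken -> place at 0.
Table: [338, ∅, 420, 147, ∅, ∅, 280]

3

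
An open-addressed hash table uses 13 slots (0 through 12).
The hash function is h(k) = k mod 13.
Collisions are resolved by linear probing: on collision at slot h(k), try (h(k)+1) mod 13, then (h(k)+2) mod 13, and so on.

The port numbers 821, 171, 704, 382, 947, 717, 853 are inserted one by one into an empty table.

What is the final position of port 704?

4

821: h=2 -> slot 2
171: h=2, probe 2,3 -> slot 3
704: h=2, probe 2,3,4 -> slot 4
382: h=5 -> slot 5
947: h=11 -> slot 11
717: h=2, probe 2,3,4,5,6 -> slot 6
853: h=8 -> slot 8
Table: [—, —, 821, 171, 704, 382, 717, —, 853, —, —, 947, —]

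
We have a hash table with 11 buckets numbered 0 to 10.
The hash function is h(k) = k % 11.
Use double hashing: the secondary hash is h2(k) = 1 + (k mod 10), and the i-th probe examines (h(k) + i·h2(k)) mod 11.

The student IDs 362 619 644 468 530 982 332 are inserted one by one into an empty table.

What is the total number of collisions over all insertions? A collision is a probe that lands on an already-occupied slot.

362: h=10 -> slot 10
619: h=3 -> slot 3
644: h=6 -> slot 6
468: h=6, h2=9, probe 6,4 -> slot 4
530: h=2 -> slot 2
982: h=3, h2=3, probe 3,6,9 -> slot 9
332: h=2, h2=3, probe 2,5 -> slot 5
Table: [-, -, 530, 619, 468, 332, 644, -, -, 982, 362]

4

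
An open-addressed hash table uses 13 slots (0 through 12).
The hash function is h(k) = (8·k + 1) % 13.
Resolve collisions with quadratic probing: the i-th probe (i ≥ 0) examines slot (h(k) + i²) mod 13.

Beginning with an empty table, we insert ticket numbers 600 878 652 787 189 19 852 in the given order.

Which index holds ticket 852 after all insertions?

1

600 hashes to 4; slot 4 is free -> place at 4.
878 hashes to 5; slot 5 is free -> place at 5.
652 hashes to 4; 4,5 taken -> place at 8.
787 hashes to 5; 5 taken -> place at 6.
189 hashes to 5; 5,6 taken -> place at 9.
19 hashes to 10; slot 10 is free -> place at 10.
852 hashes to 5; 5,6,9 taken -> place at 1.
Table: [_, 852, _, _, 600, 878, 787, _, 652, 189, 19, _, _]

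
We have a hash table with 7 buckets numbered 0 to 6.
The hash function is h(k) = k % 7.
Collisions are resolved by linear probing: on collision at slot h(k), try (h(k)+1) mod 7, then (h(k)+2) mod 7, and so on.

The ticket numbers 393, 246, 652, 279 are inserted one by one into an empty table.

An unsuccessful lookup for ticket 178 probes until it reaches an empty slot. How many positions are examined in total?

393: h=1 → slot 1
246: h=1, probe 1,2 → slot 2
652: h=1, probe 1,2,3 → slot 3
279: h=6 → slot 6
Table: [—, 393, 246, 652, —, —, 279]
Lookup 178: h=3, probe 3,4 → slot 4 empty, not found.

2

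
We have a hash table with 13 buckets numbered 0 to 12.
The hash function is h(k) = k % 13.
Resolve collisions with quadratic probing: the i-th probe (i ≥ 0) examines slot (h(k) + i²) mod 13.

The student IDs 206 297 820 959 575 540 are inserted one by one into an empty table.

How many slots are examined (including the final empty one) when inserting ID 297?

2

Insert 206: h=11, slot 11 empty -> index 11.
Insert 297: h=11, slot 11 occupied -> index 12.
Insert 820: h=1, slot 1 empty -> index 1.
Insert 959: h=10, slot 10 empty -> index 10.
Insert 575: h=3, slot 3 empty -> index 3.
Insert 540: h=7, slot 7 empty -> index 7.
Table: [—, 820, —, 575, —, —, —, 540, —, —, 959, 206, 297]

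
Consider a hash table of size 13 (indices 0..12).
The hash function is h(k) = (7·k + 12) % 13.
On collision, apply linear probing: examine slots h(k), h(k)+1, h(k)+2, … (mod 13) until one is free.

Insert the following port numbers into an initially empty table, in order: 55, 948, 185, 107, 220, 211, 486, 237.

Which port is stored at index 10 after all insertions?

55 hashes to 7; slot 7 is free => place at 7.
948 hashes to 5; slot 5 is free => place at 5.
185 hashes to 7; 7 taken => place at 8.
107 hashes to 7; 7,8 taken => place at 9.
220 hashes to 5; 5 taken => place at 6.
211 hashes to 7; 7,8,9 taken => place at 10.
486 hashes to 8; 8,9,10 taken => place at 11.
237 hashes to 7; 7,8,9,10,11 taken => place at 12.
Table: [—, —, —, —, —, 948, 220, 55, 185, 107, 211, 486, 237]

211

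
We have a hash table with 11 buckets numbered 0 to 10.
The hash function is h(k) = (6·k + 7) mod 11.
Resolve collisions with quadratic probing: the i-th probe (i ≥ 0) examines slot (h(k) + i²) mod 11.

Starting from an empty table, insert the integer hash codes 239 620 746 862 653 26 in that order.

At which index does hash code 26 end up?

239 hashes to 0; slot 0 is free -> place at 0.
620 hashes to 9; slot 9 is free -> place at 9.
746 hashes to 6; slot 6 is free -> place at 6.
862 hashes to 9; 9 taken -> place at 10.
653 hashes to 9; 9,10 taken -> place at 2.
26 hashes to 9; 9,10,2 taken -> place at 7.
Table: [239, -, 653, -, -, -, 746, 26, -, 620, 862]

7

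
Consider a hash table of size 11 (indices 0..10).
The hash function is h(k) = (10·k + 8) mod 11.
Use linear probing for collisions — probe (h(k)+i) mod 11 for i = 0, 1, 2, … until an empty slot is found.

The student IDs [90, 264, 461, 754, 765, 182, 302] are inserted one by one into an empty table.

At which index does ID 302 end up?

90: h=6 -> slot 6
264: h=8 -> slot 8
461: h=9 -> slot 9
754: h=2 -> slot 2
765: h=2, probe 2,3 -> slot 3
182: h=2, probe 2,3,4 -> slot 4
302: h=3, probe 3,4,5 -> slot 5
Table: [-, -, 754, 765, 182, 302, 90, -, 264, 461, -]

5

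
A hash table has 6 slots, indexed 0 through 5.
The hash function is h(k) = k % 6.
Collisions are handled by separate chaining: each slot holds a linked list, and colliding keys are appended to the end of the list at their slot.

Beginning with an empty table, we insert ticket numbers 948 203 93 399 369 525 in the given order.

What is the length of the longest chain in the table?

948 → bucket 0
203 → bucket 5
93 → bucket 3
399 → bucket 3 (collision)
369 → bucket 3 (collision)
525 → bucket 3 (collision)
Final buckets:
0: 948
1: ∅
2: ∅
3: 93 -> 399 -> 369 -> 525
4: ∅
5: 203

4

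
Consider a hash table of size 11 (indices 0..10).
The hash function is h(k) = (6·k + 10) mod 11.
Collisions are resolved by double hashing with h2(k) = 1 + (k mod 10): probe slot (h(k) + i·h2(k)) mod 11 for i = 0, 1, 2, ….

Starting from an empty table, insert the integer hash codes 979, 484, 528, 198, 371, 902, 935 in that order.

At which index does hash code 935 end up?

5

979 hashes to 10; slot 10 is free => place at 10.
484 hashes to 10, h2=5; 10 taken => place at 4.
528 hashes to 10, h2=9; 10 taken => place at 8.
198 hashes to 10, h2=9; 10,8 taken => place at 6.
371 hashes to 3; slot 3 is free => place at 3.
902 hashes to 10, h2=3; 10 taken => place at 2.
935 hashes to 10, h2=6; 10 taken => place at 5.
Table: [., ., 902, 371, 484, 935, 198, ., 528, ., 979]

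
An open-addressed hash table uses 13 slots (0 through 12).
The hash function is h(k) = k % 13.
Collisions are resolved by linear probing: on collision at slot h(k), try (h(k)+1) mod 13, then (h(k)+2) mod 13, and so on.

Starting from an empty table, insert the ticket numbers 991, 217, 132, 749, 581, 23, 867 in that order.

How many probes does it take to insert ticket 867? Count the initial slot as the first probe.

4

991: h=3 => slot 3
217: h=9 => slot 9
132: h=2 => slot 2
749: h=8 => slot 8
581: h=9, probe 9,10 => slot 10
23: h=10, probe 10,11 => slot 11
867: h=9, probe 9,10,11,12 => slot 12
Table: [., ., 132, 991, ., ., ., ., 749, 217, 581, 23, 867]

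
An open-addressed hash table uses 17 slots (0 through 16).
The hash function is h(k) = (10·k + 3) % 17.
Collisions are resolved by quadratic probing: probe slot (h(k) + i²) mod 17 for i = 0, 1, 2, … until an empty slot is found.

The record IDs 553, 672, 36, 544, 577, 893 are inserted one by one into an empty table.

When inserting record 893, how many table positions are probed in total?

Insert 553: h=8, slot 8 empty -> index 8.
Insert 672: h=8, slot 8 occupied -> index 9.
Insert 36: h=6, slot 6 empty -> index 6.
Insert 544: h=3, slot 3 empty -> index 3.
Insert 577: h=10, slot 10 empty -> index 10.
Insert 893: h=8, slots 8,9 occupied -> index 12.
Table: [—, —, —, 544, —, —, 36, —, 553, 672, 577, —, 893, —, —, —, —]

3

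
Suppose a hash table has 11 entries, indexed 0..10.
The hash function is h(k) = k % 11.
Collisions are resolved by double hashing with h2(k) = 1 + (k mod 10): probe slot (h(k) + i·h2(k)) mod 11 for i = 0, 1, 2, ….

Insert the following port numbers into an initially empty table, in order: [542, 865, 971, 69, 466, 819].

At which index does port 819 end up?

1

Insert 542: h=3, slot 3 empty -> index 3.
Insert 865: h=7, slot 7 empty -> index 7.
Insert 971: h=3, h2=2, slot 3 occupied -> index 5.
Insert 69: h=3, h2=10, slot 3 occupied -> index 2.
Insert 466: h=4, slot 4 empty -> index 4.
Insert 819: h=5, h2=10, slots 5,4,3,2 occupied -> index 1.
Table: [—, 819, 69, 542, 466, 971, —, 865, —, —, —]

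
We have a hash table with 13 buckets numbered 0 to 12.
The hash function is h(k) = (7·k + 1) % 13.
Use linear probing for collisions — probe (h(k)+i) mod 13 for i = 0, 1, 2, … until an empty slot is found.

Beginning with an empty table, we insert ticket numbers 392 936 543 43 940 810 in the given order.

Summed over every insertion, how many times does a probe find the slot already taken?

392 hashes to 2; slot 2 is free -> place at 2.
936 hashes to 1; slot 1 is free -> place at 1.
543 hashes to 6; slot 6 is free -> place at 6.
43 hashes to 3; slot 3 is free -> place at 3.
940 hashes to 3; 3 taken -> place at 4.
810 hashes to 3; 3,4 taken -> place at 5.
Table: [—, 936, 392, 43, 940, 810, 543, —, —, —, —, —, —]

3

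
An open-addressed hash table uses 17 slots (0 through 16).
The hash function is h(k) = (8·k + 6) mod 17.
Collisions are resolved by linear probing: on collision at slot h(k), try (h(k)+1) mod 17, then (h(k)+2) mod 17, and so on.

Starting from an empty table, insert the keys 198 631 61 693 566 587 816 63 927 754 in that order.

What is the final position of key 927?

11

198: h=9 → slot 9
631: h=5 → slot 5
61: h=1 → slot 1
693: h=8 → slot 8
566: h=12 → slot 12
587: h=10 → slot 10
816: h=6 → slot 6
63: h=0 → slot 0
927: h=10, probe 10,11 → slot 11
754: h=3 → slot 3
Table: [63, 61, -, 754, -, 631, 816, -, 693, 198, 587, 927, 566, -, -, -, -]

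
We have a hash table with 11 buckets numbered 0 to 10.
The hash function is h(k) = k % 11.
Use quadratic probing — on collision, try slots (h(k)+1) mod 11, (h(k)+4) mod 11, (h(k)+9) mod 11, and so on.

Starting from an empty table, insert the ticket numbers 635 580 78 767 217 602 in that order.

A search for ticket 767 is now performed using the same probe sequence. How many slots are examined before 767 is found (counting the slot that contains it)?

635 hashes to 8; slot 8 is free -> place at 8.
580 hashes to 8; 8 taken -> place at 9.
78 hashes to 1; slot 1 is free -> place at 1.
767 hashes to 8; 8,9,1 taken -> place at 6.
217 hashes to 8; 8,9,1,6 taken -> place at 2.
602 hashes to 8; 8,9,1,6,2 taken -> place at 0.
Table: [602, 78, 217, -, -, -, 767, -, 635, 580, -]
Lookup 767: h=8, probe 8,9,1,6 → found at 6.

4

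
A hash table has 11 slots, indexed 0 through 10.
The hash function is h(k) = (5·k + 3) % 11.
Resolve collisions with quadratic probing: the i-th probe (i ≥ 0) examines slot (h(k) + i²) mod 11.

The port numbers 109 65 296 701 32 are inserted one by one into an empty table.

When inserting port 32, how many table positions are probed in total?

4

109: h=9 → slot 9
65: h=9, probe 9,10 → slot 10
296: h=9, probe 9,10,2 → slot 2
701: h=10, probe 10,0 → slot 0
32: h=9, probe 9,10,2,7 → slot 7
Table: [701, ., 296, ., ., ., ., 32, ., 109, 65]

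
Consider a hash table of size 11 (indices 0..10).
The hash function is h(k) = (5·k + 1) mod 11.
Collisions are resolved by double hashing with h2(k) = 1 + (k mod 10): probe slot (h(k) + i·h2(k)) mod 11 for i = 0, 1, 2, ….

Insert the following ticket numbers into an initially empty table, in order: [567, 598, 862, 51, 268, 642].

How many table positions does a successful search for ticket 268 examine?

2

567 hashes to 9; slot 9 is free => place at 9.
598 hashes to 10; slot 10 is free => place at 10.
862 hashes to 10, h2=3; 10 taken => place at 2.
51 hashes to 3; slot 3 is free => place at 3.
268 hashes to 10, h2=9; 10 taken => place at 8.
642 hashes to 10, h2=3; 10,2 taken => place at 5.
Table: [., ., 862, 51, ., 642, ., ., 268, 567, 598]
Lookup 268: h=10, h2=9, probe 10,8 → found at 8.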